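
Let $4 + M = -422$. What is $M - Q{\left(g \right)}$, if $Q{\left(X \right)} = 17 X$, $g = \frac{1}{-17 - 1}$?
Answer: $- \frac{7651}{18} \approx -425.06$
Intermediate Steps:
$M = -426$ ($M = -4 - 422 = -426$)
$g = - \frac{1}{18}$ ($g = \frac{1}{-18} = - \frac{1}{18} \approx -0.055556$)
$M - Q{\left(g \right)} = -426 - 17 \left(- \frac{1}{18}\right) = -426 - - \frac{17}{18} = -426 + \frac{17}{18} = - \frac{7651}{18}$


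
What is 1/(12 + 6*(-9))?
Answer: -1/42 ≈ -0.023810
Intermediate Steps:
1/(12 + 6*(-9)) = 1/(12 - 54) = 1/(-42) = -1/42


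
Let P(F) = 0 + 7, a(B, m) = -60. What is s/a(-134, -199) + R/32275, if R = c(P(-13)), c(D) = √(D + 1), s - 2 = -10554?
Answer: 2638/15 + 2*√2/32275 ≈ 175.87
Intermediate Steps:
s = -10552 (s = 2 - 10554 = -10552)
P(F) = 7
c(D) = √(1 + D)
R = 2*√2 (R = √(1 + 7) = √8 = 2*√2 ≈ 2.8284)
s/a(-134, -199) + R/32275 = -10552/(-60) + (2*√2)/32275 = -10552*(-1/60) + (2*√2)*(1/32275) = 2638/15 + 2*√2/32275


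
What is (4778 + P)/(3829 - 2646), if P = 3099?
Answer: 7877/1183 ≈ 6.6585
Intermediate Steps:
(4778 + P)/(3829 - 2646) = (4778 + 3099)/(3829 - 2646) = 7877/1183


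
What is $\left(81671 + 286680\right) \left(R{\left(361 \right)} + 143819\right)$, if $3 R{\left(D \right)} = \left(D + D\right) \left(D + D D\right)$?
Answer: $\frac{34913729983211}{3} \approx 1.1638 \cdot 10^{13}$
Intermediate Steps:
$R{\left(D \right)} = \frac{2 D \left(D + D^{2}\right)}{3}$ ($R{\left(D \right)} = \frac{\left(D + D\right) \left(D + D D\right)}{3} = \frac{2 D \left(D + D^{2}\right)}{3}$)
$\left(81671 + 286680\right) \left(R{\left(361 \right)} + 143819\right) = \left(81671 + 286680\right) \left(\frac{2 \cdot 361^{2} \left(1 + 361\right)}{3} + 143819\right) = 368351 \left(\frac{2}{3} \cdot 130321 \cdot 362 + 143819\right) = 368351 \left(\frac{94352404}{3} + 143819\right) = 368351 \cdot \frac{94783861}{3} = \frac{34913729983211}{3}$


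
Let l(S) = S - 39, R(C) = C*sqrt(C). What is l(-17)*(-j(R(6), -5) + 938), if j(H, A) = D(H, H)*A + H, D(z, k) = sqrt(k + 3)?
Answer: -52528 - 280*sqrt(3 + 6*sqrt(6)) + 336*sqrt(6) ≈ -52883.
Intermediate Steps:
R(C) = C**(3/2)
D(z, k) = sqrt(3 + k)
j(H, A) = H + A*sqrt(3 + H) (j(H, A) = sqrt(3 + H)*A + H = A*sqrt(3 + H) + H = H + A*sqrt(3 + H))
l(S) = -39 + S
l(-17)*(-j(R(6), -5) + 938) = (-39 - 17)*(-(6**(3/2) - 5*sqrt(3 + 6**(3/2))) + 938) = -56*(-(6*sqrt(6) - 5*sqrt(3 + 6*sqrt(6))) + 938) = -56*(-(-5*sqrt(3 + 6*sqrt(6)) + 6*sqrt(6)) + 938) = -56*((-6*sqrt(6) + 5*sqrt(3 + 6*sqrt(6))) + 938) = -56*(938 - 6*sqrt(6) + 5*sqrt(3 + 6*sqrt(6))) = -52528 - 280*sqrt(3 + 6*sqrt(6)) + 336*sqrt(6)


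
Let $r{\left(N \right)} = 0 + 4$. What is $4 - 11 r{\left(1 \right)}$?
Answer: $-40$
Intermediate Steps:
$r{\left(N \right)} = 4$
$4 - 11 r{\left(1 \right)} = 4 - 44 = -40$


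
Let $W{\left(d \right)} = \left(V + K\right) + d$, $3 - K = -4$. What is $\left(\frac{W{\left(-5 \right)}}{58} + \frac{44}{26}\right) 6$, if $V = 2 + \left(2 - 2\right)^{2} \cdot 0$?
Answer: $\frac{3984}{377} \approx 10.568$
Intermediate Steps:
$K = 7$ ($K = 3 - -4 = 3 + 4 = 7$)
$V = 2$ ($V = 2 + 0^{2} \cdot 0 = 2 + 0 \cdot 0 = 2 + 0 = 2$)
$W{\left(d \right)} = 9 + d$ ($W{\left(d \right)} = \left(2 + 7\right) + d = 9 + d$)
$\left(\frac{W{\left(-5 \right)}}{58} + \frac{44}{26}\right) 6 = \left(\frac{9 - 5}{58} + \frac{44}{26}\right) 6 = \left(4 \cdot \frac{1}{58} + 44 \cdot \frac{1}{26}\right) 6 = \left(\frac{2}{29} + \frac{22}{13}\right) 6 = \frac{664}{377} \cdot 6 = \frac{3984}{377}$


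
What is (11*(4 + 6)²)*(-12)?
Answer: -13200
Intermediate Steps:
(11*(4 + 6)²)*(-12) = (11*10²)*(-12) = (11*100)*(-12) = 1100*(-12) = -13200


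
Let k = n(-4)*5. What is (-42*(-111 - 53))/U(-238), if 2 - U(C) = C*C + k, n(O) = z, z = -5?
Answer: -6888/56617 ≈ -0.12166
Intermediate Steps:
n(O) = -5
k = -25 (k = -5*5 = -25)
U(C) = 27 - C² (U(C) = 2 - (C*C - 25) = 2 - (C² - 25) = 2 - (-25 + C²) = 2 + (25 - C²) = 27 - C²)
(-42*(-111 - 53))/U(-238) = (-42*(-111 - 53))/(27 - 1*(-238)²) = (-42*(-164))/(27 - 1*56644) = 6888/(27 - 56644) = 6888/(-56617) = 6888*(-1/56617) = -6888/56617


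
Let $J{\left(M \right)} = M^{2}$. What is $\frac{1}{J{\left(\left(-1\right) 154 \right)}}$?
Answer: $\frac{1}{23716} \approx 4.2166 \cdot 10^{-5}$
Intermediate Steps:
$\frac{1}{J{\left(\left(-1\right) 154 \right)}} = \frac{1}{\left(\left(-1\right) 154\right)^{2}} = \frac{1}{\left(-154\right)^{2}} = \frac{1}{23716}$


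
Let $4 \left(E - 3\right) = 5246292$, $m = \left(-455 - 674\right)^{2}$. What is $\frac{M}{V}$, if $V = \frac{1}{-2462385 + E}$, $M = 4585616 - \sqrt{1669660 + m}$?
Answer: $-5277168163344 + 1150809 \sqrt{2944301} \approx -5.2752 \cdot 10^{12}$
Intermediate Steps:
$m = 1274641$ ($m = \left(-1129\right)^{2} = 1274641$)
$E = 1311576$ ($E = 3 + \frac{1}{4} \cdot 5246292 = 3 + 1311573 = 1311576$)
$M = 4585616 - \sqrt{2944301}$ ($M = 4585616 - \sqrt{1669660 + 1274641} = 4585616 - \sqrt{2944301} \approx 4.5839 \cdot 10^{6}$)
$V = - \frac{1}{1150809}$ ($V = \frac{1}{-2462385 + 1311576} = \frac{1}{-1150809} = - \frac{1}{1150809} \approx -8.6895 \cdot 10^{-7}$)
$\frac{M}{V} = \frac{4585616 - \sqrt{2944301}}{- \frac{1}{1150809}} = \left(4585616 - \sqrt{2944301}\right) \left(-1150809\right) = -5277168163344 + 1150809 \sqrt{2944301}$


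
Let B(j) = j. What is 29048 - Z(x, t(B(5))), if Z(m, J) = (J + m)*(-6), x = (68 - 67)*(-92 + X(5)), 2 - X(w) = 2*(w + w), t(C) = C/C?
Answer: 28394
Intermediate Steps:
t(C) = 1
X(w) = 2 - 4*w (X(w) = 2 - 2*(w + w) = 2 - 2*2*w = 2 - 4*w)
x = -110 (x = (68 - 67)*(-92 + (2 - 4*5)) = 1*(-92 + (2 - 20)) = 1*(-92 - 18) = 1*(-110) = -110)
Z(m, J) = -6*J - 6*m
29048 - Z(x, t(B(5))) = 29048 - (-6*1 - 6*(-110)) = 29048 - (-6 + 660) = 29048 - 1*654 = 29048 - 654 = 28394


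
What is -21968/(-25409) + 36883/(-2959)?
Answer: -79286985/6835021 ≈ -11.600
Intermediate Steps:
-21968/(-25409) + 36883/(-2959) = -21968*(-1/25409) + 36883*(-1/2959) = 21968/25409 - 3353/269 = -79286985/6835021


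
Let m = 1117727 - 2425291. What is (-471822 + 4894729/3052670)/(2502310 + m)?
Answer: -1440311970011/3647165271820 ≈ -0.39491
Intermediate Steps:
m = -1307564
(-471822 + 4894729/3052670)/(2502310 + m) = (-471822 + 4894729/3052670)/(2502310 - 1307564) = (-471822 + 4894729*(1/3052670))/1194746 = (-471822 + 4894729/3052670)*(1/1194746) = -1440311970011/3052670*1/1194746 = -1440311970011/3647165271820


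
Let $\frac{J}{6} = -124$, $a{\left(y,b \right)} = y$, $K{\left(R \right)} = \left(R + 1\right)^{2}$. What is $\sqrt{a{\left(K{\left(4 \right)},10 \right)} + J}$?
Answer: $i \sqrt{719} \approx 26.814 i$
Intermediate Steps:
$K{\left(R \right)} = \left(1 + R\right)^{2}$
$J = -744$ ($J = 6 \left(-124\right) = -744$)
$\sqrt{a{\left(K{\left(4 \right)},10 \right)} + J} = \sqrt{\left(1 + 4\right)^{2} - 744} = \sqrt{5^{2} - 744} = \sqrt{25 - 744} = \sqrt{-719} = i \sqrt{719}$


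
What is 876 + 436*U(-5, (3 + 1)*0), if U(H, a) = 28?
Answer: 13084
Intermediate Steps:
876 + 436*U(-5, (3 + 1)*0) = 876 + 436*28 = 876 + 12208 = 13084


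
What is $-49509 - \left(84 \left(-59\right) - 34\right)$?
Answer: $-44519$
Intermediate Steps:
$-49509 - \left(84 \left(-59\right) - 34\right) = -49509 - \left(-4956 - 34\right) = -49509 - -4990 = -49509 + 4990 = -44519$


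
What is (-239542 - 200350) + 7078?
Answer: -432814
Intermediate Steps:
(-239542 - 200350) + 7078 = -439892 + 7078 = -432814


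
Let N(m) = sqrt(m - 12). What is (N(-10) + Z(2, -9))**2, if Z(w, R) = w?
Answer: (2 + I*sqrt(22))**2 ≈ -18.0 + 18.762*I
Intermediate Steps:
N(m) = sqrt(-12 + m)
(N(-10) + Z(2, -9))**2 = (sqrt(-12 - 10) + 2)**2 = (sqrt(-22) + 2)**2 = (I*sqrt(22) + 2)**2 = (2 + I*sqrt(22))**2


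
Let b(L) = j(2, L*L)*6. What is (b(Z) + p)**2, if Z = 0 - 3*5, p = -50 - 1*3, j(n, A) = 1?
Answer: 2209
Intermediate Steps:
p = -53 (p = -50 - 3 = -53)
Z = -15 (Z = 0 - 15 = -15)
b(L) = 6 (b(L) = 1*6 = 6)
(b(Z) + p)**2 = (6 - 53)**2 = (-47)**2 = 2209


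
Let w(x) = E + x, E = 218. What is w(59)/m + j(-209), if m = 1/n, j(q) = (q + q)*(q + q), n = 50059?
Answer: 14041067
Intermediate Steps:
j(q) = 4*q**2 (j(q) = (2*q)*(2*q) = 4*q**2)
w(x) = 218 + x
m = 1/50059 ≈ 1.9976e-5
w(59)/m + j(-209) = (218 + 59)/(1/50059) + 4*(-209)**2 = 277*50059 + 4*43681 = 13866343 + 174724 = 14041067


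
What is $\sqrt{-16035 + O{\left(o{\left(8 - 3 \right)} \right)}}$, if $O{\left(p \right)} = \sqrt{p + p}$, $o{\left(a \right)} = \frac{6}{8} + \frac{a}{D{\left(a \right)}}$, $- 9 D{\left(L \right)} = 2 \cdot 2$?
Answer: $\sqrt{-16035 + i \sqrt{21}} \approx 0.0181 + 126.63 i$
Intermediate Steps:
$D{\left(L \right)} = - \frac{4}{9}$ ($D{\left(L \right)} = - \frac{2 \cdot 2}{9} = \left(- \frac{1}{9}\right) 4 = - \frac{4}{9}$)
$o{\left(a \right)} = \frac{3}{4} - \frac{9 a}{4}$ ($o{\left(a \right)} = \frac{6}{8} + \frac{a}{- \frac{4}{9}} = 6 \cdot \frac{1}{8} + a \left(- \frac{9}{4}\right) = \frac{3}{4} - \frac{9 a}{4}$)
$O{\left(p \right)} = \sqrt{2} \sqrt{p}$ ($O{\left(p \right)} = \sqrt{2 p} = \sqrt{2} \sqrt{p}$)
$\sqrt{-16035 + O{\left(o{\left(8 - 3 \right)} \right)}} = \sqrt{-16035 + \sqrt{2} \sqrt{\frac{3}{4} - \frac{9 \left(8 - 3\right)}{4}}} = \sqrt{-16035 + \sqrt{2} \sqrt{\frac{3}{4} - \frac{45}{4}}} = \sqrt{-16035 + \sqrt{2} \sqrt{- \frac{21}{2}}} = \sqrt{-16035 + \sqrt{2} \frac{i \sqrt{42}}{2}} = \sqrt{-16035 + i \sqrt{21}}$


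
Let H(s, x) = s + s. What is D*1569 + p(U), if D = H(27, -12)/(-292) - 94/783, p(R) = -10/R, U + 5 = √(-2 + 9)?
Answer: -18128545/38106 + 5*√7/9 ≈ -474.27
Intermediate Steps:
U = -5 + √7 (U = -5 + √(-2 + 9) = -5 + √7 ≈ -2.3542)
H(s, x) = 2*s
D = -34865/114318 (D = (2*27)/(-292) - 94/783 = 54*(-1/292) - 94*1/783 = -27/146 - 94/783 = -34865/114318 ≈ -0.30498)
D*1569 + p(U) = -34865/114318*1569 - 10/(-5 + √7) = -18234395/38106 - 10/(-5 + √7)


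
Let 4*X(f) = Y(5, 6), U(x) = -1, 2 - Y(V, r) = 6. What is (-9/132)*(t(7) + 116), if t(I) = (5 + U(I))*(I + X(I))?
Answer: -105/11 ≈ -9.5455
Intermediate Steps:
Y(V, r) = -4 (Y(V, r) = 2 - 1*6 = 2 - 6 = -4)
X(f) = -1 (X(f) = (¼)*(-4) = -1)
t(I) = -4 + 4*I (t(I) = (5 - 1)*(I - 1) = 4*(-1 + I) = -4 + 4*I)
(-9/132)*(t(7) + 116) = (-9/132)*((-4 + 4*7) + 116) = (-9*1/132)*((-4 + 28) + 116) = -3*(24 + 116)/44 = -3/44*140 = -105/11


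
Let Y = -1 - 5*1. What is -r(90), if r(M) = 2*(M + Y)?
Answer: -168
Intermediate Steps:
Y = -6 (Y = -1 - 5 = -6)
r(M) = -12 + 2*M (r(M) = 2*(M - 6) = 2*(-6 + M) = -12 + 2*M)
-r(90) = -(-12 + 2*90) = -(-12 + 180) = -1*168 = -168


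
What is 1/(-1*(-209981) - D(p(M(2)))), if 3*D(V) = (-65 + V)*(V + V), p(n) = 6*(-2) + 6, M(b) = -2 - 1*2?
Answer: 1/209697 ≈ 4.7688e-6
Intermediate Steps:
M(b) = -4 (M(b) = -2 - 2 = -4)
p(n) = -6 (p(n) = -12 + 6 = -6)
D(V) = 2*V*(-65 + V)/3 (D(V) = ((-65 + V)*(V + V))/3 = ((-65 + V)*(2*V))/3 = (2*V*(-65 + V))/3 = 2*V*(-65 + V)/3)
1/(-1*(-209981) - D(p(M(2)))) = 1/(-1*(-209981) - 2*(-6)*(-65 - 6)/3) = 1/(209981 - 2*(-6)*(-71)/3) = 1/(209981 - 1*284) = 1/(209981 - 284) = 1/209697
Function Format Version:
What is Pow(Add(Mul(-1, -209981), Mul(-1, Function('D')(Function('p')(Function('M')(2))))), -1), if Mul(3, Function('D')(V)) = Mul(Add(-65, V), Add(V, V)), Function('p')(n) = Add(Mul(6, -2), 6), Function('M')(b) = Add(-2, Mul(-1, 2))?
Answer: Rational(1, 209697) ≈ 4.7688e-6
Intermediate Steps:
Function('M')(b) = -4 (Function('M')(b) = Add(-2, -2) = -4)
Function('p')(n) = -6 (Function('p')(n) = Add(-12, 6) = -6)
Function('D')(V) = Mul(Rational(2, 3), V, Add(-65, V)) (Function('D')(V) = Mul(Rational(1, 3), Mul(Add(-65, V), Add(V, V))) = Mul(Rational(1, 3), Mul(Add(-65, V), Mul(2, V))) = Mul(Rational(1, 3), Mul(2, V, Add(-65, V))) = Mul(Rational(2, 3), V, Add(-65, V)))
Pow(Add(Mul(-1, -209981), Mul(-1, Function('D')(Function('p')(Function('M')(2))))), -1) = Pow(Add(Mul(-1, -209981), Mul(-1, Mul(Rational(2, 3), -6, Add(-65, -6)))), -1) = Pow(Add(209981, Mul(-1, Mul(Rational(2, 3), -6, -71))), -1) = Pow(Add(209981, Mul(-1, 284)), -1) = Pow(Add(209981, -284), -1) = Pow(209697, -1) = Rational(1, 209697)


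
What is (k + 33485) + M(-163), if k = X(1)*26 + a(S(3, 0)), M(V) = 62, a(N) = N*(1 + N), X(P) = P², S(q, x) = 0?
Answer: 33573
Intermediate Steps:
k = 26 (k = 1²*26 + 0*(1 + 0) = 1*26 + 0*1 = 26 + 0 = 26)
(k + 33485) + M(-163) = (26 + 33485) + 62 = 33511 + 62 = 33573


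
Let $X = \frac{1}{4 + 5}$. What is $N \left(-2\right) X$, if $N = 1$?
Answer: $- \frac{2}{9} \approx -0.22222$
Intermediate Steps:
$X = \frac{1}{9} \approx 0.11111$
$N \left(-2\right) X = 1 \left(-2\right) \frac{1}{9} = \left(-2\right) \frac{1}{9} = - \frac{2}{9}$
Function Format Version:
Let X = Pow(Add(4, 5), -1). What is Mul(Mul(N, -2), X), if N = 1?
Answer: Rational(-2, 9) ≈ -0.22222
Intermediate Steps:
X = Rational(1, 9) (X = Pow(9, -1) = Rational(1, 9) ≈ 0.11111)
Mul(Mul(N, -2), X) = Mul(Mul(1, -2), Rational(1, 9)) = Mul(-2, Rational(1, 9)) = Rational(-2, 9)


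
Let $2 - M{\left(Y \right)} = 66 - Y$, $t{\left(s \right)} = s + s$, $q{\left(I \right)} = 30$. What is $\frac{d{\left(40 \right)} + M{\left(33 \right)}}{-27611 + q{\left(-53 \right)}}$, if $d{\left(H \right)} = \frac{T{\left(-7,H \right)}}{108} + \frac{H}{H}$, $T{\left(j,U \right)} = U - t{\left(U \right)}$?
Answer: $\frac{820}{744687} \approx 0.0011011$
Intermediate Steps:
$t{\left(s \right)} = 2 s$
$T{\left(j,U \right)} = - U$ ($T{\left(j,U \right)} = U - 2 U = - U$)
$M{\left(Y \right)} = -64 + Y$ ($M{\left(Y \right)} = 2 - \left(66 - Y\right) = 2 + \left(-66 + Y\right) = -64 + Y$)
$d{\left(H \right)} = 1 - \frac{H}{108}$ ($d{\left(H \right)} = \frac{\left(-1\right) H}{108} + \frac{H}{H} = - H \frac{1}{108} + 1 = - \frac{H}{108} + 1 = 1 - \frac{H}{108}$)
$\frac{d{\left(40 \right)} + M{\left(33 \right)}}{-27611 + q{\left(-53 \right)}} = \frac{\left(1 - \frac{10}{27}\right) + \left(-64 + 33\right)}{-27611 + 30} = \frac{\left(1 - \frac{10}{27}\right) - 31}{-27581} = \left(\frac{17}{27} - 31\right) \left(- \frac{1}{27581}\right) = \left(- \frac{820}{27}\right) \left(- \frac{1}{27581}\right) = \frac{820}{744687}$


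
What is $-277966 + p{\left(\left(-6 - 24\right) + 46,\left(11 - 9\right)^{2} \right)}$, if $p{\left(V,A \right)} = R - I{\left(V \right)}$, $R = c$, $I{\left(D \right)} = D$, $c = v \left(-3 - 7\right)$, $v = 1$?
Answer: $-277992$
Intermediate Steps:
$c = -10$ ($c = 1 \left(-3 - 7\right) = 1 \left(-10\right) = -10$)
$R = -10$
$p{\left(V,A \right)} = -10 - V$
$-277966 + p{\left(\left(-6 - 24\right) + 46,\left(11 - 9\right)^{2} \right)} = -277966 - \left(50 - 24\right) = -277966 - 26 = -277992$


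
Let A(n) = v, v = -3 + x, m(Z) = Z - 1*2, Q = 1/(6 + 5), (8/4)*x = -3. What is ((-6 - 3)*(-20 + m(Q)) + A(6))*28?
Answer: 59346/11 ≈ 5395.1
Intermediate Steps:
x = -3/2 (x = (½)*(-3) = -3/2 ≈ -1.5000)
Q = 1/11 ≈ 0.090909
m(Z) = -2 + Z (m(Z) = Z - 2 = -2 + Z)
v = -9/2 (v = -3 - 3/2 = -9/2 ≈ -4.5000)
A(n) = -9/2
((-6 - 3)*(-20 + m(Q)) + A(6))*28 = ((-6 - 3)*(-20 + (-2 + 1/11)) - 9/2)*28 = (-9*(-20 - 21/11) - 9/2)*28 = (-9*(-241/11) - 9/2)*28 = (2169/11 - 9/2)*28 = (4239/22)*28 = 59346/11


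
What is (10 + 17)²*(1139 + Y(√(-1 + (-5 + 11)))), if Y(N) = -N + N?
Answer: 830331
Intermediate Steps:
Y(N) = 0
(10 + 17)²*(1139 + Y(√(-1 + (-5 + 11)))) = (10 + 17)²*(1139 + 0) = 27²*1139 = 729*1139 = 830331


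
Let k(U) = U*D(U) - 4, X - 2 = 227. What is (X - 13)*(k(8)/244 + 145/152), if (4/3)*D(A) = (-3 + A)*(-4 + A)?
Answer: 357831/1159 ≈ 308.74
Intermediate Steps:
D(A) = 3*(-4 + A)*(-3 + A)/4 (D(A) = 3*((-3 + A)*(-4 + A))/4 = 3*((-4 + A)*(-3 + A))/4 = 3*(-4 + A)*(-3 + A)/4)
X = 229 (X = 2 + 227 = 229)
k(U) = -4 + U*(9 - 21*U/4 + 3*U²/4) (k(U) = U*(9 - 21*U/4 + 3*U²/4) - 4 = -4 + U*(9 - 21*U/4 + 3*U²/4))
(X - 13)*(k(8)/244 + 145/152) = (229 - 13)*((-4 + (¾)*8*(12 + 8² - 7*8))/244 + 145/152) = 216*((-4 + (¾)*8*(12 + 64 - 56))*(1/244) + 145*(1/152)) = 216*((-4 + (¾)*8*20)*(1/244) + 145/152) = 216*((-4 + 120)*(1/244) + 145/152) = 216*(116*(1/244) + 145/152) = 216*(29/61 + 145/152) = 216*(13253/9272) = 357831/1159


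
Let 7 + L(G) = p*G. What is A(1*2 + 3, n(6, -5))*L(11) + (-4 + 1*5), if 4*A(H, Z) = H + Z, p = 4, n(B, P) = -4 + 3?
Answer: 38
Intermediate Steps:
n(B, P) = -1
L(G) = -7 + 4*G
A(H, Z) = H/4 + Z/4 (A(H, Z) = (H + Z)/4 = H/4 + Z/4)
A(1*2 + 3, n(6, -5))*L(11) + (-4 + 1*5) = ((1*2 + 3)/4 + (¼)*(-1))*(-7 + 4*11) + (-4 + 1*5) = ((2 + 3)/4 - ¼)*(-7 + 44) + (-4 + 5) = ((¼)*5 - ¼)*37 + 1 = (5/4 - ¼)*37 + 1 = 1*37 + 1 = 37 + 1 = 38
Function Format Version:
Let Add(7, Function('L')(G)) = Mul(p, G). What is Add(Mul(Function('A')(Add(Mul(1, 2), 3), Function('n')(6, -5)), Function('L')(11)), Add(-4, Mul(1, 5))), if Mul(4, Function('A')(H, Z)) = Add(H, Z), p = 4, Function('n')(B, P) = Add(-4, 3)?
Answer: 38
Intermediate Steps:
Function('n')(B, P) = -1
Function('L')(G) = Add(-7, Mul(4, G))
Function('A')(H, Z) = Add(Mul(Rational(1, 4), H), Mul(Rational(1, 4), Z)) (Function('A')(H, Z) = Mul(Rational(1, 4), Add(H, Z)) = Add(Mul(Rational(1, 4), H), Mul(Rational(1, 4), Z)))
Add(Mul(Function('A')(Add(Mul(1, 2), 3), Function('n')(6, -5)), Function('L')(11)), Add(-4, Mul(1, 5))) = Add(Mul(Add(Mul(Rational(1, 4), Add(Mul(1, 2), 3)), Mul(Rational(1, 4), -1)), Add(-7, Mul(4, 11))), Add(-4, Mul(1, 5))) = Add(Mul(Add(Mul(Rational(1, 4), Add(2, 3)), Rational(-1, 4)), Add(-7, 44)), Add(-4, 5)) = Add(Mul(Add(Mul(Rational(1, 4), 5), Rational(-1, 4)), 37), 1) = Add(Mul(Add(Rational(5, 4), Rational(-1, 4)), 37), 1) = Add(Mul(1, 37), 1) = Add(37, 1) = 38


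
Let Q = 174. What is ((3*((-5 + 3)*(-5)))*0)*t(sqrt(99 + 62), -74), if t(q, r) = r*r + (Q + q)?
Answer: 0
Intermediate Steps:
t(q, r) = 174 + q + r**2 (t(q, r) = r*r + (174 + q) = r**2 + (174 + q) = 174 + q + r**2)
((3*((-5 + 3)*(-5)))*0)*t(sqrt(99 + 62), -74) = ((3*((-5 + 3)*(-5)))*0)*(174 + sqrt(99 + 62) + (-74)**2) = ((3*(-2*(-5)))*0)*(174 + sqrt(161) + 5476) = ((3*10)*0)*(5650 + sqrt(161)) = (30*0)*(5650 + sqrt(161)) = 0*(5650 + sqrt(161)) = 0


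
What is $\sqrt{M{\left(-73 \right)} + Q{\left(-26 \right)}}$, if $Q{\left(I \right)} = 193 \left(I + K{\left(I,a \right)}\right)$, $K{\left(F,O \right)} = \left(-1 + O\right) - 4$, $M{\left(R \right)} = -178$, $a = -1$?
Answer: $3 i \sqrt{706} \approx 79.712 i$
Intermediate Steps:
$K{\left(F,O \right)} = -5 + O$
$Q{\left(I \right)} = -1158 + 193 I$ ($Q{\left(I \right)} = 193 \left(I - 6\right) = 193 \left(-6 + I\right) = -1158 + 193 I$)
$\sqrt{M{\left(-73 \right)} + Q{\left(-26 \right)}} = \sqrt{-178 + \left(-1158 + 193 \left(-26\right)\right)} = \sqrt{-178 - 6176} = \sqrt{-6354} = 3 i \sqrt{706}$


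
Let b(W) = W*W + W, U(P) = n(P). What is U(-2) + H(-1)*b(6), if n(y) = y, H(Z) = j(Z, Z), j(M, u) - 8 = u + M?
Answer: 250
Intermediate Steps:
j(M, u) = 8 + M + u (j(M, u) = 8 + (u + M) = 8 + (M + u) = 8 + M + u)
H(Z) = 8 + 2*Z (H(Z) = 8 + Z + Z = 8 + 2*Z)
U(P) = P
b(W) = W + W² (b(W) = W² + W = W + W²)
U(-2) + H(-1)*b(6) = -2 + (8 + 2*(-1))*(6*(1 + 6)) = -2 + (8 - 2)*(6*7) = -2 + 6*42 = -2 + 252 = 250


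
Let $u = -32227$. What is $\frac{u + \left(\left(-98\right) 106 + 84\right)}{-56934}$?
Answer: $\frac{14177}{18978} \approx 0.74702$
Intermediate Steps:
$\frac{u + \left(\left(-98\right) 106 + 84\right)}{-56934} = \frac{-32227 + \left(\left(-98\right) 106 + 84\right)}{-56934} = \left(-32227 + \left(-10388 + 84\right)\right) \left(- \frac{1}{56934}\right) = \left(-32227 - 10304\right) \left(- \frac{1}{56934}\right) = \left(-42531\right) \left(- \frac{1}{56934}\right) = \frac{14177}{18978}$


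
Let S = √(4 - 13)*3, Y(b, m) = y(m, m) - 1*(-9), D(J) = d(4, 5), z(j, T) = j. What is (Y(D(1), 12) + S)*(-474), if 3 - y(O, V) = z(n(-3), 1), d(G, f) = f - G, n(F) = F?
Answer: -7110 - 4266*I ≈ -7110.0 - 4266.0*I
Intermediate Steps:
D(J) = 1 (D(J) = 5 - 1*4 = 5 - 4 = 1)
y(O, V) = 6 (y(O, V) = 3 - 1*(-3) = 3 + 3 = 6)
Y(b, m) = 15 (Y(b, m) = 6 - 1*(-9) = 6 + 9 = 15)
S = 9*I (S = √(-9)*3 = (3*I)*3 = 9*I ≈ 9.0*I)
(Y(D(1), 12) + S)*(-474) = (15 + 9*I)*(-474) = -7110 - 4266*I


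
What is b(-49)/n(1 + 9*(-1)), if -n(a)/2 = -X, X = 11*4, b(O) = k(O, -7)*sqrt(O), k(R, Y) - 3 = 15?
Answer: 63*I/44 ≈ 1.4318*I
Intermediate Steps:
k(R, Y) = 18 (k(R, Y) = 3 + 15 = 18)
b(O) = 18*sqrt(O)
X = 44
n(a) = 88 (n(a) = -(-2)*44 = -2*(-44) = 88)
b(-49)/n(1 + 9*(-1)) = (18*sqrt(-49))/88 = (18*(7*I))*(1/88) = (126*I)*(1/88) = 63*I/44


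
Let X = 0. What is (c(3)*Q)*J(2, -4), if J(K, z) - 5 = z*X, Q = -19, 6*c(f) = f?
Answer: -95/2 ≈ -47.500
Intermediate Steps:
c(f) = f/6
J(K, z) = 5 (J(K, z) = 5 + z*0 = 5 + 0 = 5)
(c(3)*Q)*J(2, -4) = (((1/6)*3)*(-19))*5 = ((1/2)*(-19))*5 = -19/2*5 = -95/2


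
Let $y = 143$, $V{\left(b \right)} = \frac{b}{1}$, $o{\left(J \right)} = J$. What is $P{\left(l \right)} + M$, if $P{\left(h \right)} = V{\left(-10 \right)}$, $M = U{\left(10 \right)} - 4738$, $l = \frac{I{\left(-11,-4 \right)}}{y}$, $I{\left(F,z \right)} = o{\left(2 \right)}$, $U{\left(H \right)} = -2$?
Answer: $-4750$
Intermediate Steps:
$V{\left(b \right)} = b$ ($V{\left(b \right)} = b 1 = b$)
$I{\left(F,z \right)} = 2$
$l = \frac{2}{143} \approx 0.013986$
$M = -4740$ ($M = -2 - 4738 = -4740$)
$P{\left(h \right)} = -10$
$P{\left(l \right)} + M = -10 - 4740 = -4750$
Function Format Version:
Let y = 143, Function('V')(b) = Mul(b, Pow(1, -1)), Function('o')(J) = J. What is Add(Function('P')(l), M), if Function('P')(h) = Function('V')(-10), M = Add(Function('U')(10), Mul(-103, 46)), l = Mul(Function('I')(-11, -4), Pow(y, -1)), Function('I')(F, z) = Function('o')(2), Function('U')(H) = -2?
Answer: -4750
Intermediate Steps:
Function('V')(b) = b (Function('V')(b) = Mul(b, 1) = b)
Function('I')(F, z) = 2
l = Rational(2, 143) (l = Mul(2, Pow(143, -1)) = Mul(2, Rational(1, 143)) = Rational(2, 143) ≈ 0.013986)
M = -4740 (M = Add(-2, Mul(-103, 46)) = Add(-2, -4738) = -4740)
Function('P')(h) = -10
Add(Function('P')(l), M) = Add(-10, -4740) = -4750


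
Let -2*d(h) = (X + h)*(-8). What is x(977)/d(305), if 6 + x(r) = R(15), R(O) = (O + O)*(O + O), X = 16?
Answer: 149/214 ≈ 0.69626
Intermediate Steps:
R(O) = 4*O² (R(O) = (2*O)*(2*O) = 4*O²)
d(h) = 64 + 4*h (d(h) = -(16 + h)*(-8)/2 = -(-128 - 8*h)/2 = 64 + 4*h)
x(r) = 894 (x(r) = -6 + 4*15² = -6 + 4*225 = -6 + 900 = 894)
x(977)/d(305) = 894/(64 + 4*305) = 894/(64 + 1220) = 894/1284 = 894*(1/1284) = 149/214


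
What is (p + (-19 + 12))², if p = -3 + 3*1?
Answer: 49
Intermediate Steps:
p = 0 (p = -3 + 3 = 0)
(p + (-19 + 12))² = (0 + (-19 + 12))² = (0 - 7)² = (-7)² = 49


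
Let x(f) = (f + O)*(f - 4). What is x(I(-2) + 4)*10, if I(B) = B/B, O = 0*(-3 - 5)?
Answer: 50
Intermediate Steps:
O = 0 (O = 0*(-8) = 0)
I(B) = 1
x(f) = f*(-4 + f) (x(f) = (f + 0)*(f - 4) = f*(-4 + f))
x(I(-2) + 4)*10 = ((1 + 4)*(-4 + (1 + 4)))*10 = (5*(-4 + 5))*10 = (5*1)*10 = 5*10 = 50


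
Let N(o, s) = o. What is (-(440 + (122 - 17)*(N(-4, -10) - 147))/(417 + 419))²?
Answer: 237622225/698896 ≈ 340.00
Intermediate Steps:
(-(440 + (122 - 17)*(N(-4, -10) - 147))/(417 + 419))² = (-(440 + (122 - 17)*(-4 - 147))/(417 + 419))² = (-(440 + 105*(-151))/836)² = (-(440 - 15855)/836)² = (-(-15415)/836)² = (-1*(-15415/836))² = (15415/836)² = 237622225/698896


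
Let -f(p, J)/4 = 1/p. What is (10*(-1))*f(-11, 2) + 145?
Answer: 1555/11 ≈ 141.36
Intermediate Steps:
f(p, J) = -4/p
(10*(-1))*f(-11, 2) + 145 = (10*(-1))*(-4/(-11)) + 145 = -(-40)*(-1)/11 + 145 = -10*4/11 + 145 = -40/11 + 145 = 1555/11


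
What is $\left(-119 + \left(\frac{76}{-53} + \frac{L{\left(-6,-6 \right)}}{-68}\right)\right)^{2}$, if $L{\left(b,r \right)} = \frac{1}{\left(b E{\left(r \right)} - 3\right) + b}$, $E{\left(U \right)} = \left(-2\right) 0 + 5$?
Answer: $\frac{286545774641569}{19755989136} \approx 14504.0$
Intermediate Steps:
$E{\left(U \right)} = 5$ ($E{\left(U \right)} = 0 + 5 = 5$)
$L{\left(b,r \right)} = \frac{1}{-3 + 6 b}$ ($L{\left(b,r \right)} = \frac{1}{\left(b 5 - 3\right) + b} = \frac{1}{\left(5 b - 3\right) + b} = \frac{1}{\left(-3 + 5 b\right) + b} = \frac{1}{-3 + 6 b}$)
$\left(-119 + \left(\frac{76}{-53} + \frac{L{\left(-6,-6 \right)}}{-68}\right)\right)^{2} = \left(-119 + \left(\frac{76}{-53} + \frac{\frac{1}{3} \frac{1}{-1 + 2 \left(-6\right)}}{-68}\right)\right)^{2} = \left(-119 + \left(76 \left(- \frac{1}{53}\right) + \frac{1}{3 \left(-1 - 12\right)} \left(- \frac{1}{68}\right)\right)\right)^{2} = \left(-119 - \left(\frac{76}{53} - \frac{1}{3 \left(-13\right)} \left(- \frac{1}{68}\right)\right)\right)^{2} = \left(-119 - \left(\frac{76}{53} - \frac{1}{3} \left(- \frac{1}{13}\right) \left(- \frac{1}{68}\right)\right)\right)^{2} = \left(-119 - \frac{201499}{140556}\right)^{2} = \left(- \frac{16927663}{140556}\right)^{2} = \frac{286545774641569}{19755989136}$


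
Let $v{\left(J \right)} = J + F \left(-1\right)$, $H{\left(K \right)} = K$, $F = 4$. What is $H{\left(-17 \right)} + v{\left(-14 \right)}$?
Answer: $-35$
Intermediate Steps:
$v{\left(J \right)} = -4 + J$ ($v{\left(J \right)} = J + 4 \left(-1\right) = J - 4 = -4 + J$)
$H{\left(-17 \right)} + v{\left(-14 \right)} = -17 - 18 = -35$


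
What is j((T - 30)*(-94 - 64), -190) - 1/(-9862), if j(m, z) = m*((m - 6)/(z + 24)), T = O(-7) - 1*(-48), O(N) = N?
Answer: -14946215949/818546 ≈ -18259.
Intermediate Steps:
T = 41 (T = -7 - 1*(-48) = -7 + 48 = 41)
j(m, z) = m*(-6 + m)/(24 + z) (j(m, z) = m*((-6 + m)/(24 + z)) = m*(-6 + m)/(24 + z))
j((T - 30)*(-94 - 64), -190) - 1/(-9862) = ((41 - 30)*(-94 - 64))*(-6 + (41 - 30)*(-94 - 64))/(24 - 190) - 1/(-9862) = (11*(-158))*(-6 + 11*(-158))/(-166) - 1*(-1/9862) = -1738*(-1/166)*(-6 - 1738) + 1/9862 = -1738*(-1/166)*(-1744) + 1/9862 = -1515536/83 + 1/9862 = -14946215949/818546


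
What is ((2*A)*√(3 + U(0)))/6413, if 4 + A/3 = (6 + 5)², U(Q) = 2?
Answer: 702*√5/6413 ≈ 0.24477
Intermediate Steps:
A = 351 (A = -12 + 3*(6 + 5)² = -12 + 3*11² = -12 + 3*121 = -12 + 363 = 351)
((2*A)*√(3 + U(0)))/6413 = ((2*351)*√(3 + 2))/6413 = (702*√5)*(1/6413) = 702*√5/6413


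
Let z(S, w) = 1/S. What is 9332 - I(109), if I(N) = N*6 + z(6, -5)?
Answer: 52067/6 ≈ 8677.8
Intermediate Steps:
I(N) = ⅙ + 6*N (I(N) = N*6 + 1/6 = 6*N + ⅙ = ⅙ + 6*N)
9332 - I(109) = 9332 - (⅙ + 6*109) = 9332 - (⅙ + 654) = 9332 - 1*3925/6 = 9332 - 3925/6 = 52067/6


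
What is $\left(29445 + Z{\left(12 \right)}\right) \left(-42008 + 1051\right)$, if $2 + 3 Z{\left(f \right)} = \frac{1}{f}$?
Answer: $- \frac{43414297129}{36} \approx -1.206 \cdot 10^{9}$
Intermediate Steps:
$Z{\left(f \right)} = - \frac{2}{3} + \frac{1}{3 f}$
$\left(29445 + Z{\left(12 \right)}\right) \left(-42008 + 1051\right) = \left(29445 + \frac{1 - 24}{3 \cdot 12}\right) \left(-42008 + 1051\right) = \left(29445 + \frac{1}{3} \cdot \frac{1}{12} \left(1 - 24\right)\right) \left(-40957\right) = \left(29445 + \frac{1}{3} \cdot \frac{1}{12} \left(-23\right)\right) \left(-40957\right) = \left(29445 - \frac{23}{36}\right) \left(-40957\right) = \frac{1059997}{36} \left(-40957\right) = - \frac{43414297129}{36}$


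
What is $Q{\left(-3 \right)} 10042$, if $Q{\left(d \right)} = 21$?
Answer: $210882$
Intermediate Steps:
$Q{\left(-3 \right)} 10042 = 21 \cdot 10042 = 210882$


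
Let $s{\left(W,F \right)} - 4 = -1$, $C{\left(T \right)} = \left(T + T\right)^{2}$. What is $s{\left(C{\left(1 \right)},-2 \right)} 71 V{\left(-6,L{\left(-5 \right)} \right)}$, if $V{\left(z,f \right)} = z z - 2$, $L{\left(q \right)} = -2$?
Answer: $7242$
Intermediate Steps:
$C{\left(T \right)} = 4 T^{2}$ ($C{\left(T \right)} = \left(2 T\right)^{2} = 4 T^{2}$)
$s{\left(W,F \right)} = 3$ ($s{\left(W,F \right)} = 4 - 1 = 3$)
$V{\left(z,f \right)} = -2 + z^{2}$ ($V{\left(z,f \right)} = z^{2} - 2 = -2 + z^{2}$)
$s{\left(C{\left(1 \right)},-2 \right)} 71 V{\left(-6,L{\left(-5 \right)} \right)} = 3 \cdot 71 \left(-2 + \left(-6\right)^{2}\right) = 213 \left(-2 + 36\right) = 213 \cdot 34 = 7242$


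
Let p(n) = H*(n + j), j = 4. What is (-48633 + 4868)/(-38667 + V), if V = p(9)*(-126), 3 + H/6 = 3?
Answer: 43765/38667 ≈ 1.1318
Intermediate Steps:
H = 0 (H = -18 + 6*3 = -18 + 18 = 0)
p(n) = 0 (p(n) = 0*(n + 4) = 0*(4 + n) = 0)
V = 0 (V = 0*(-126) = 0)
(-48633 + 4868)/(-38667 + V) = (-48633 + 4868)/(-38667 + 0) = -43765/(-38667) = -43765*(-1/38667) = 43765/38667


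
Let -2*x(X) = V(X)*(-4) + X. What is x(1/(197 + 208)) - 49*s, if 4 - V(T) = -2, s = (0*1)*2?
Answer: 9719/810 ≈ 11.999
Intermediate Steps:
s = 0 (s = 0*2 = 0)
V(T) = 6 (V(T) = 4 - 1*(-2) = 4 + 2 = 6)
x(X) = 12 - X/2 (x(X) = -(6*(-4) + X)/2 = -(-24 + X)/2 = 12 - X/2)
x(1/(197 + 208)) - 49*s = (12 - 1/(2*(197 + 208))) - 49*0 = (12 - ½/405) + 0 = (12 - ½*1/405) + 0 = (12 - 1/810) + 0 = 9719/810 + 0 = 9719/810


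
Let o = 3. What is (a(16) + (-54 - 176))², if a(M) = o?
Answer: 51529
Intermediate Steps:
a(M) = 3
(a(16) + (-54 - 176))² = (3 + (-54 - 176))² = (3 - 230)² = (-227)² = 51529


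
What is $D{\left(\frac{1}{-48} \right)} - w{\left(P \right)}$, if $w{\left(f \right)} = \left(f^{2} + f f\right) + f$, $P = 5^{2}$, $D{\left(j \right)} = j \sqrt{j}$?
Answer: $-1275 - \frac{i \sqrt{3}}{576} \approx -1275.0 - 0.003007 i$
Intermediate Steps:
$D{\left(j \right)} = j^{\frac{3}{2}}$
$P = 25$
$w{\left(f \right)} = f + 2 f^{2}$ ($w{\left(f \right)} = \left(f^{2} + f^{2}\right) + f = 2 f^{2} + f = f + 2 f^{2}$)
$D{\left(\frac{1}{-48} \right)} - w{\left(P \right)} = \left(\frac{1}{-48}\right)^{\frac{3}{2}} - 25 \left(1 + 2 \cdot 25\right) = \left(- \frac{1}{48}\right)^{\frac{3}{2}} - 25 \left(1 + 50\right) = - \frac{i \sqrt{3}}{576} - 25 \cdot 51 = - \frac{i \sqrt{3}}{576} - 1275 = -1275 - \frac{i \sqrt{3}}{576}$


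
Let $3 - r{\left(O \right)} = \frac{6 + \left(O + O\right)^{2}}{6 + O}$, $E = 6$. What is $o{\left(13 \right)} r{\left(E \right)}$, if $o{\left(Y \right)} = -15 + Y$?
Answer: $19$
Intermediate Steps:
$r{\left(O \right)} = 3 - \frac{6 + 4 O^{2}}{6 + O}$ ($r{\left(O \right)} = 3 - \frac{6 + \left(O + O\right)^{2}}{6 + O} = 3 - \frac{6 + \left(2 O\right)^{2}}{6 + O} = 3 - \frac{6 + 4 O^{2}}{6 + O}$)
$o{\left(13 \right)} r{\left(E \right)} = \left(-15 + 13\right) \frac{12 - 4 \cdot 6^{2} + 3 \cdot 6}{6 + 6} = - 2 \frac{12 - 144 + 18}{12} = - 2 \cdot \frac{1}{12} \left(-114\right) = \left(-2\right) \left(- \frac{19}{2}\right) = 19$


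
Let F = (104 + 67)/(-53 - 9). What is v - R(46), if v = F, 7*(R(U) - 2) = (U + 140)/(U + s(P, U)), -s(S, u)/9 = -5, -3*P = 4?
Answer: -199447/39494 ≈ -5.0501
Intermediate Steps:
P = -4/3 (P = -⅓*4 = -4/3 ≈ -1.3333)
s(S, u) = 45 (s(S, u) = -9*(-5) = 45)
R(U) = 2 + (140 + U)/(7*(45 + U)) (R(U) = 2 + ((U + 140)/(U + 45))/7 = 2 + ((140 + U)/(45 + U))/7 = 2 + (140 + U)/(7*(45 + U)))
F = -171/62 (F = 171/(-62) = 171*(-1/62) = -171/62 ≈ -2.7581)
v = -171/62 ≈ -2.7581
v - R(46) = -171/62 - 5*(154 + 3*46)/(7*(45 + 46)) = -171/62 - 5*(154 + 138)/(7*91) = -171/62 - 5*292/(7*91) = -171/62 - 1*1460/637 = -171/62 - 1460/637 = -199447/39494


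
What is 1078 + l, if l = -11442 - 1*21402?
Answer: -31766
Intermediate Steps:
l = -32844 (l = -11442 - 21402 = -32844)
1078 + l = 1078 - 32844 = -31766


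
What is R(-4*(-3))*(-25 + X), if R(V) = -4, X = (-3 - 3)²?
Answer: -44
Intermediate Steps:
X = 36 (X = (-6)² = 36)
R(-4*(-3))*(-25 + X) = -4*(-25 + 36) = -4*11 = -44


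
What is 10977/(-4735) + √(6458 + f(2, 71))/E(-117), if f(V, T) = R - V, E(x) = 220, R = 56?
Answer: -10977/4735 + √407/55 ≈ -1.9515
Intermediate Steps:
f(V, T) = 56 - V
10977/(-4735) + √(6458 + f(2, 71))/E(-117) = 10977/(-4735) + √(6458 + (56 - 1*2))/220 = 10977*(-1/4735) + √(6458 + (56 - 2))*(1/220) = -10977/4735 + √(6458 + 54)*(1/220) = -10977/4735 + √6512*(1/220) = -10977/4735 + (4*√407)*(1/220) = -10977/4735 + √407/55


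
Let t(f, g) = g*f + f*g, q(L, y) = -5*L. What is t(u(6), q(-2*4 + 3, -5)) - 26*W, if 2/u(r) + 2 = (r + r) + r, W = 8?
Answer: -807/4 ≈ -201.75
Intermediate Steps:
u(r) = 2/(-2 + 3*r) (u(r) = 2/(-2 + ((r + r) + r)) = 2/(-2 + (2*r + r)) = 2/(-2 + 3*r))
t(f, g) = 2*f*g (t(f, g) = f*g + f*g = 2*f*g)
t(u(6), q(-2*4 + 3, -5)) - 26*W = 2*(2/(-2 + 3*6))*(-5*(-2*4 + 3)) - 26*8 = 2*(2/(-2 + 18))*(-5*(-8 + 3)) - 208 = 2*(2/16)*(-5*(-5)) - 208 = 2*(2*(1/16))*25 - 208 = 2*(⅛)*25 - 208 = 25/4 - 208 = -807/4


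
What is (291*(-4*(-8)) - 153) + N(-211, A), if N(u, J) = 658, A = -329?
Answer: 9817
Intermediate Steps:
(291*(-4*(-8)) - 153) + N(-211, A) = (291*(-4*(-8)) - 153) + 658 = (291*32 - 153) + 658 = (9312 - 153) + 658 = 9159 + 658 = 9817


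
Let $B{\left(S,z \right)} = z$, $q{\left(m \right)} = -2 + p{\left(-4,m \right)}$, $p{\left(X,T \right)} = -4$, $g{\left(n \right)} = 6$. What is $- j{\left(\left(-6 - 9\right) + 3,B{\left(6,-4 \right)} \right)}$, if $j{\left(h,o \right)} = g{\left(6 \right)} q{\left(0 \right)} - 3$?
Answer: $39$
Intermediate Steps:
$q{\left(m \right)} = -6$ ($q{\left(m \right)} = -2 - 4 = -6$)
$j{\left(h,o \right)} = -39$ ($j{\left(h,o \right)} = 6 \left(-6\right) - 3 = -36 - 3 = -39$)
$- j{\left(\left(-6 - 9\right) + 3,B{\left(6,-4 \right)} \right)} = \left(-1\right) \left(-39\right) = 39$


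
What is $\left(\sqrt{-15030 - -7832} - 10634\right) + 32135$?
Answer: $21501 + i \sqrt{7198} \approx 21501.0 + 84.841 i$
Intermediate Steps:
$\left(\sqrt{-15030 - -7832} - 10634\right) + 32135 = \left(\sqrt{-15030 + 7832} - 10634\right) + 32135 = \left(\sqrt{-7198} - 10634\right) + 32135 = \left(i \sqrt{7198} - 10634\right) + 32135 = \left(-10634 + i \sqrt{7198}\right) + 32135 = 21501 + i \sqrt{7198}$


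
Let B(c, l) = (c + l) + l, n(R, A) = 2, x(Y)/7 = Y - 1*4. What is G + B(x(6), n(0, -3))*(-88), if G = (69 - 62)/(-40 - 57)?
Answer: -153655/97 ≈ -1584.1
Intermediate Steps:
G = -7/97 (G = 7/(-97) = 7*(-1/97) = -7/97 ≈ -0.072165)
x(Y) = -28 + 7*Y (x(Y) = 7*(Y - 1*4) = 7*(Y - 4) = 7*(-4 + Y) = -28 + 7*Y)
B(c, l) = c + 2*l
G + B(x(6), n(0, -3))*(-88) = -7/97 + ((-28 + 7*6) + 2*2)*(-88) = -7/97 + ((-28 + 42) + 4)*(-88) = -7/97 + (14 + 4)*(-88) = -7/97 + 18*(-88) = -7/97 - 1584 = -153655/97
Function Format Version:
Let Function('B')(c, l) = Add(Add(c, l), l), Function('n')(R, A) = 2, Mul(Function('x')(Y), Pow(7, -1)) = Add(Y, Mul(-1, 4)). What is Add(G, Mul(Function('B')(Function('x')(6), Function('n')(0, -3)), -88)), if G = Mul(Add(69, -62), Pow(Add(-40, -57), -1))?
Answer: Rational(-153655, 97) ≈ -1584.1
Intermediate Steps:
G = Rational(-7, 97) (G = Mul(7, Pow(-97, -1)) = Mul(7, Rational(-1, 97)) = Rational(-7, 97) ≈ -0.072165)
Function('x')(Y) = Add(-28, Mul(7, Y)) (Function('x')(Y) = Mul(7, Add(Y, Mul(-1, 4))) = Mul(7, Add(Y, -4)) = Mul(7, Add(-4, Y)) = Add(-28, Mul(7, Y)))
Function('B')(c, l) = Add(c, Mul(2, l))
Add(G, Mul(Function('B')(Function('x')(6), Function('n')(0, -3)), -88)) = Add(Rational(-7, 97), Mul(Add(Add(-28, Mul(7, 6)), Mul(2, 2)), -88)) = Add(Rational(-7, 97), Mul(Add(Add(-28, 42), 4), -88)) = Add(Rational(-7, 97), Mul(Add(14, 4), -88)) = Add(Rational(-7, 97), Mul(18, -88)) = Add(Rational(-7, 97), -1584) = Rational(-153655, 97)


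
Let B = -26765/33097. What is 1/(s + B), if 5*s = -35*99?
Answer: -33097/22962986 ≈ -0.0014413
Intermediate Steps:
B = -26765/33097 (B = -26765*1/33097 = -26765/33097 ≈ -0.80868)
s = -693 (s = (-35*99)/5 = (⅕)*(-3465) = -693)
1/(s + B) = 1/(-693 - 26765/33097) = 1/(-22962986/33097) = -33097/22962986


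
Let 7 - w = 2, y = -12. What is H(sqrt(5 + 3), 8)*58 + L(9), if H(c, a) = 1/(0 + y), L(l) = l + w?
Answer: 55/6 ≈ 9.1667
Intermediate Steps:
w = 5 (w = 7 - 1*2 = 7 - 2 = 5)
L(l) = 5 + l (L(l) = l + 5 = 5 + l)
H(c, a) = -1/12 (H(c, a) = 1/(0 - 12) = 1/(-12) = -1/12)
H(sqrt(5 + 3), 8)*58 + L(9) = -1/12*58 + (5 + 9) = -29/6 + 14 = 55/6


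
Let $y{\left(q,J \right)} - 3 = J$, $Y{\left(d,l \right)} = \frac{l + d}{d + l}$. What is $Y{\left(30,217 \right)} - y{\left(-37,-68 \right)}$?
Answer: $66$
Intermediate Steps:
$Y{\left(d,l \right)} = 1$ ($Y{\left(d,l \right)} = \frac{d + l}{d + l} = 1$)
$y{\left(q,J \right)} = 3 + J$
$Y{\left(30,217 \right)} - y{\left(-37,-68 \right)} = 1 - \left(3 - 68\right) = 1 - -65 = 1 + 65 = 66$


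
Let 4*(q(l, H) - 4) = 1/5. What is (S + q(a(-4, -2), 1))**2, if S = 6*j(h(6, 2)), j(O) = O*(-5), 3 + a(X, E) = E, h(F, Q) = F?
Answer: 12383361/400 ≈ 30958.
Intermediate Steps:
a(X, E) = -3 + E
q(l, H) = 81/20 (q(l, H) = 4 + (1/4)/5 = 4 + (1/4)*(1/5) = 4 + 1/20 = 81/20)
j(O) = -5*O
S = -180 (S = 6*(-5*6) = 6*(-30) = -180)
(S + q(a(-4, -2), 1))**2 = (-180 + 81/20)**2 = (-3519/20)**2 = 12383361/400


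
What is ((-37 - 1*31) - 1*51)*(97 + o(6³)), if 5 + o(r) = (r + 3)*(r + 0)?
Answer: -5640124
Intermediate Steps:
o(r) = -5 + r*(3 + r) (o(r) = -5 + (r + 3)*(r + 0) = -5 + (3 + r)*r = -5 + r*(3 + r))
((-37 - 1*31) - 1*51)*(97 + o(6³)) = ((-37 - 1*31) - 1*51)*(97 + (-5 + (6³)² + 3*6³)) = ((-37 - 31) - 51)*(97 + (-5 + 216² + 3*216)) = (-68 - 51)*(97 + (-5 + 46656 + 648)) = -119*(97 + 47299) = -119*47396 = -5640124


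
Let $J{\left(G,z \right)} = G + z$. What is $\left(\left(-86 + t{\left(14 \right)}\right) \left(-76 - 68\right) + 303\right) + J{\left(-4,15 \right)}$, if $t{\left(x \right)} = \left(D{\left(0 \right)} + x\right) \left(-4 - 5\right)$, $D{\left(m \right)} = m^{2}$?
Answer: $30842$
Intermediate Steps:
$t{\left(x \right)} = - 9 x$ ($t{\left(x \right)} = \left(0^{2} + x\right) \left(-4 - 5\right) = \left(0 + x\right) \left(-9\right) = x \left(-9\right) = - 9 x$)
$\left(\left(-86 + t{\left(14 \right)}\right) \left(-76 - 68\right) + 303\right) + J{\left(-4,15 \right)} = \left(\left(-86 - 126\right) \left(-76 - 68\right) + 303\right) + \left(-4 + 15\right) = \left(\left(-86 - 126\right) \left(-144\right) + 303\right) + 11 = \left(\left(-212\right) \left(-144\right) + 303\right) + 11 = \left(30528 + 303\right) + 11 = 30831 + 11 = 30842$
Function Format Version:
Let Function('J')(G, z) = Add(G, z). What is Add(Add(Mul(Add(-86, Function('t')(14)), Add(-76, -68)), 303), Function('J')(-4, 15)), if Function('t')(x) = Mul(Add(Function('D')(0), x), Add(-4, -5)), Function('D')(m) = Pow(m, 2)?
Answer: 30842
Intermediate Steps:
Function('t')(x) = Mul(-9, x) (Function('t')(x) = Mul(Add(Pow(0, 2), x), Add(-4, -5)) = Mul(Add(0, x), -9) = Mul(x, -9) = Mul(-9, x))
Add(Add(Mul(Add(-86, Function('t')(14)), Add(-76, -68)), 303), Function('J')(-4, 15)) = Add(Add(Mul(Add(-86, Mul(-9, 14)), Add(-76, -68)), 303), Add(-4, 15)) = Add(Add(Mul(Add(-86, -126), -144), 303), 11) = Add(Add(Mul(-212, -144), 303), 11) = Add(Add(30528, 303), 11) = Add(30831, 11) = 30842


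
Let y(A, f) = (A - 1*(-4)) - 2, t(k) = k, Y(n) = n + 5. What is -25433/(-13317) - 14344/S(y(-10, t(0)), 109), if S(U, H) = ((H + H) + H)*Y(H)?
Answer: 126178721/82738521 ≈ 1.5250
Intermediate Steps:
Y(n) = 5 + n
y(A, f) = 2 + A (y(A, f) = (A + 4) - 2 = (4 + A) - 2 = 2 + A)
S(U, H) = 3*H*(5 + H) (S(U, H) = ((H + H) + H)*(5 + H) = (2*H + H)*(5 + H) = (3*H)*(5 + H) = 3*H*(5 + H))
-25433/(-13317) - 14344/S(y(-10, t(0)), 109) = -25433/(-13317) - 14344*1/(327*(5 + 109)) = -25433*(-1/13317) - 14344/(3*109*114) = 25433/13317 - 14344/37278 = 25433/13317 - 14344*1/37278 = 25433/13317 - 7172/18639 = 126178721/82738521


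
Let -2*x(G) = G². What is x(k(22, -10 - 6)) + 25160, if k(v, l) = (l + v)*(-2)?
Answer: 25088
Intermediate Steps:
k(v, l) = -2*l - 2*v
x(G) = -G²/2
x(k(22, -10 - 6)) + 25160 = -(-2*(-10 - 6) - 2*22)²/2 + 25160 = -(-2*(-16) - 44)²/2 + 25160 = -(32 - 44)²/2 + 25160 = -½*(-12)² + 25160 = -½*144 + 25160 = -72 + 25160 = 25088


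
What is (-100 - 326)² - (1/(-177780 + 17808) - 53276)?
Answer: 37553746945/159972 ≈ 2.3475e+5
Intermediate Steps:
(-100 - 326)² - (1/(-177780 + 17808) - 53276) = (-426)² - (1/(-159972) - 53276) = 181476 - (-1/159972 - 53276) = 181476 - 1*(-8522668273/159972) = 181476 + 8522668273/159972 = 37553746945/159972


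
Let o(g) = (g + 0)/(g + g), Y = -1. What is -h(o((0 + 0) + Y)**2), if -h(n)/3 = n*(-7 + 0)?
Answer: -21/4 ≈ -5.2500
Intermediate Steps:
o(g) = 1/2 (o(g) = g/((2*g)) = g*(1/(2*g)) = 1/2)
h(n) = 21*n (h(n) = -3*n*(-7 + 0) = -3*n*(-7) = -(-21)*n = 21*n)
-h(o((0 + 0) + Y)**2) = -21*(1/2)**2 = -21/4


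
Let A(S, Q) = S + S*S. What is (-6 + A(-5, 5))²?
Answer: 196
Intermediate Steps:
A(S, Q) = S + S²
(-6 + A(-5, 5))² = (-6 - 5*(1 - 5))² = (-6 - 5*(-4))² = (-6 + 20)² = 14² = 196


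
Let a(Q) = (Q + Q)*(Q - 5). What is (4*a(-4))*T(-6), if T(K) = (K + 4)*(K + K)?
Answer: 6912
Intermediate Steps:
T(K) = 2*K*(4 + K) (T(K) = (4 + K)*(2*K) = 2*K*(4 + K))
a(Q) = 2*Q*(-5 + Q) (a(Q) = (2*Q)*(-5 + Q) = 2*Q*(-5 + Q))
(4*a(-4))*T(-6) = (4*(2*(-4)*(-5 - 4)))*(2*(-6)*(4 - 6)) = (4*(2*(-4)*(-9)))*(2*(-6)*(-2)) = (4*72)*24 = 288*24 = 6912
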